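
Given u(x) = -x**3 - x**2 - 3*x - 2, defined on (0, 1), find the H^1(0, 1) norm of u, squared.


||u||_{H^1}^2 = 3209/70

The H^1 norm (squared) on an interval (0, L) is
  ||u||_{H^1}^2 = ∫_0^L u(x)^2 dx + ∫_0^L u'(x)^2 dx.
Compute u'(x) = -3*x**2 - 2*x - 3.
Then u(x)^2 = x**6 + 2*x**5 + 7*x**4 + 10*x**3 + 13*x**2 + 12*x + 4 and u'(x)^2 = 9*x**4 + 12*x**3 + 22*x**2 + 12*x + 9.
Integrate each monomial from 0 to 1 using ∫_0^1 c·x^n dx = c·1^(n+1)/(n+1):
  ∫_0^1 u(x)^2 dx = ∫_0^1 (x^6 + 2*x^5 + 7*x^4 + 10*x^3 + 13*x^2 + 12*x + 4) dx. Term by term:
    ∫_0^1 x^6 dx = 1/7;  ∫_0^1 2*x^5 dx = 1/3;  ∫_0^1 7*x^4 dx = 7/5;
    ∫_0^1 10*x^3 dx = 5/2;  ∫_0^1 13*x^2 dx = 13/3;  ∫_0^1 12*x dx = 6;
    ∫_0^1 4 dx = 4.
  Sum: 1/7 + 1/3 + 7/5 + 5/2 + 13/3 + 6 + 4 = 3929/210.
  ∫_0^1 u'(x)^2 dx = ∫_0^1 (9*x^4 + 12*x^3 + 22*x^2 + 12*x + 9) dx. Term by term:
    ∫_0^1 9*x^4 dx = 9/5;  ∫_0^1 12*x^3 dx = 3;  ∫_0^1 22*x^2 dx = 22/3;
    ∫_0^1 12*x dx = 6;  ∫_0^1 9 dx = 9.
  Sum: 9/5 + 3 + 22/3 + 6 + 9 = 407/15.
Adding: ||u||_{H^1}^2 = 3929/210 + 407/15 = 3209/70.


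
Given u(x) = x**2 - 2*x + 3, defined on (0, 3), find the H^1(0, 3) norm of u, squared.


||u||_{H^1}^2 = 213/5

The H^1 norm (squared) on an interval (0, L) is
  ||u||_{H^1}^2 = ∫_0^L u(x)^2 dx + ∫_0^L u'(x)^2 dx.
Compute u'(x) = 2*x - 2.
Then u(x)^2 = x**4 - 4*x**3 + 10*x**2 - 12*x + 9 and u'(x)^2 = 4*x**2 - 8*x + 4.
Integrate each monomial from 0 to 3 using ∫_0^3 c·x^n dx = c·3^(n+1)/(n+1):
  ∫_0^3 u(x)^2 dx = ∫_0^3 (x^4 - 4*x^3 + 10*x^2 - 12*x + 9) dx. Term by term:
    ∫_0^3 x^4 dx = 243/5;  ∫_0^3 -4*x^3 dx = -81;  ∫_0^3 10*x^2 dx = 90;
    ∫_0^3 -12*x dx = -54;  ∫_0^3 9 dx = 27.
  Sum: 243/5 − 81 + 90 − 54 + 27 = 153/5.
  ∫_0^3 u'(x)^2 dx = ∫_0^3 (4*x^2 - 8*x + 4) dx. Term by term:
    ∫_0^3 4*x^2 dx = 36;  ∫_0^3 -8*x dx = -36;  ∫_0^3 4 dx = 12.
  Sum: 36 − 36 + 12 = 12.
Adding: ||u||_{H^1}^2 = 153/5 + 12 = 213/5.


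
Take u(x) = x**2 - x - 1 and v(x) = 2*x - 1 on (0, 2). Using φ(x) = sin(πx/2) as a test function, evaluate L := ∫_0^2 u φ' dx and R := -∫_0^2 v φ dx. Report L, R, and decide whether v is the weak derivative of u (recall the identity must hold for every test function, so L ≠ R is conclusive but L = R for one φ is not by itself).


LHS = -4/π, RHS = -4/π. Yes, v = u' weakly.

u(x) = x**2 - x - 1, classical derivative u'(x) = 2*x - 1.
φ(x) = sin(πx/2), so φ'(x) = π*cos(π*x/2)/2.
Note φ(0) = φ(2) = 0, so the boundary term u·φ vanishes.
LHS = ∫_0^2 u(x) φ'(x) dx = ∫_0^2 (π*x^2*cos(π*x/2)/2 - π*x*cos(π*x/2)/2 - π*cos(π*x/2)/2) dx. Term by term:
  ∫_0^2 -π*cos(π*x/2)/2 dx = 0;  ∫_0^2 π*x^2*cos(π*x/2)/2 dx = -8/π;  ∫_0^2 -π*x*cos(π*x/2)/2 dx = 4/π.
Sum: 0 − 8/π + 4/π = -4/π.
So LHS = -4/π.
∫_0^2 v(x) φ(x) dx = ∫_0^2 (2*x*sin(π*x/2) - sin(π*x/2)) dx. Term by term:
  ∫_0^2 -sin(π*x/2) dx = -4/π;  ∫_0^2 2*x*sin(π*x/2) dx = 8/π.
Sum: -4/π + 8/π = 4/π.
So RHS = -∫_0^2 v(x) φ(x) dx = -4/π.
LHS = RHS, so the identity holds for this test φ.
Moreover u is smooth here and v(x) = u'(x) = 2*x - 1 pointwise, so the identity holds for every test function. Hence v is the weak derivative of u.


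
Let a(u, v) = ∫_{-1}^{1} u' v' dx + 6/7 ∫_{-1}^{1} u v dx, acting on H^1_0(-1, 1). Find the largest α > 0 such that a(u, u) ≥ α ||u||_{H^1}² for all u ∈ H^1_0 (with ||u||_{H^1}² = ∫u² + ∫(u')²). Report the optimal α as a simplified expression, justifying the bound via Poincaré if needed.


α = (24/7 + π^2)/(4 + π^2)

Coercivity of a(·,·) on H^1_0(-1, 1) means a(u, u) ≥ α ||u||_{H^1}² for every u ∈ H^1_0.
The interval has length L = 2, and Poincaré/coercivity depend only on L. Here a(u, u) = ∫(u')² + (6/7)·∫u².
Here 0 < c = 6/7 < 1. The condition a(u,u) ≥ α||u||_{H^1}² reads (1−α)∫(u')² ≥ (α−c)∫u². Any admissible α is ≤ 1 (rapidly oscillating u have ∫u²/∫(u')² → 0), and α = 1 would force 0 ≥ (1−c)∫u², impossible since c < 1; so 1−α > 0. By the sharp Poincaré inequality on H^1_0 of an interval of length L, ∫(u')² ≥ (π/L)²∫u² with equality for the first sine mode sin(π(x−x₀)/L) (x₀ the left endpoint), so the inequality holds for all u iff (1−α)(π/L)² ≥ α − c, i.e. α ≤ ((π/L)² + c)/((π/L)² + 1) = (1 + c(L/π)²)/(1 + (L/π)²). With (π/L)² = π^2/4 and c = 6/7, the largest admissible constant is α = ((π/L)² + c)/((π/L)² + 1).
Simplifying, α = (24/7 + π^2)/(4 + π^2).


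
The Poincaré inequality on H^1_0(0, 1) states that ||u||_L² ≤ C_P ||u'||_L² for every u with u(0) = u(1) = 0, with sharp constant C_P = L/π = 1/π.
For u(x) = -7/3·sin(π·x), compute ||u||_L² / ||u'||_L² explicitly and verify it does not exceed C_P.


||u||_L² / ||u'||_L² = 1/π = C_P.

u(x) = -7/3·sin(π·x), so u'(x) = -7*π*cos(π*x)/3.
Writing u(x) = A·sin(kπx/L) with A = -7/3 and k = 1, use ∫_0^L sin²(kπx/L) dx = L/2 and ∫_0^L cos²(kπx/L) dx = L/2.
u² = 49/9·sin²(π·x) and (u')² = 49*π^2/9·cos²(π·x), and each of sin², cos² integrates to L/2 = 1/2 over (0, 1).
∫_0^1 u² dx = 49/18, so ||u||_L² = 7*sqrt(2)/6.
∫_0^1 (u')² dx = 49*π^2/18, so ||u'||_L² = 7*sqrt(2)*π/6.
Ratio ||u||_L² / ||u'||_L² = 1/π.
Sharp Poincaré constant on H^1_0(0, 1) is C_P = L/π = 1/π, achieved by sin(π·x).
This is the k = 1 eigenfunction (up to amplitude), so the ratio equals the sharp Poincaré constant exactly.


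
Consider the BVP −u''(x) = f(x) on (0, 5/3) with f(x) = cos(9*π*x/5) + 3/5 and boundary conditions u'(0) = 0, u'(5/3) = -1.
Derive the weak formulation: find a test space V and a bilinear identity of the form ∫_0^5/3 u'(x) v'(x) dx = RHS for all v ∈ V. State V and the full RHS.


V = H^1(0, 5/3) (v unrestricted at boundary; u is determined up to an additive constant); weak form: ∫_0^5/3 u'v' dx = ∫_0^5/3 (cos(9*π*x/5) + 3/5) v dx − v(5/3) for all v ∈ V.

Multiply both sides by a test function v and integrate from 0 to 5/3:
  ∫_0^5/3 −u''(x) v(x) dx = ∫_0^5/3 f(x) v(x) dx.
Integrate the LHS by parts once:
  ∫_0^5/3 −u'' v dx = −[u'(x) v(x)]_0^5/3 + ∫_0^5/3 u'(x) v'(x) dx.
Thus ∫_0^5/3 u'(x) v'(x) dx = ∫_0^5/3 f(x) v(x) dx + [u'(x) v(x)]_0^5/3.
Choose V so that boundary terms are either known or forced to vanish.
u has inhomogeneous Neumann u'(0) = 0, u'(5/3) = -1. [u' v]_0^5/3 = (-1)·v(5/3) − (0)·v(0) = − v(5/3). Take V = H^1(0, 5/3); boundary term becomes part of RHS.
Weak formulation: find u (satisfying any essential BC) such that ∫_0^5/3 u'(x) v'(x) dx = ∫_0^5/3 f v dx − v(5/3) for all v ∈ V (Neumann data are natural BCs: they enter the RHS as boundary terms).
Substituting f(x) = cos(9*π*x/5) + 3/5, the right-hand side is ∫_0^5/3 (cos(9*π*x/5) + 3/5) v dx − v(5/3).
Compatibility check (pure Neumann): taking v ≡ 1 ∈ V gives 0 = ∫_0^5/3 f dx + (-1) − (0), i.e. ∫_0^5/3 f dx must equal u'(0) − u'(5/3) = 1. Indeed ∫_0^5/3 (cos(9*π*x/5) + 3/5) dx = 1, so the data are compatible. The solution is then unique only up to an additive constant (fix it e.g. by requiring ∫_0^5/3 u dx = 0).


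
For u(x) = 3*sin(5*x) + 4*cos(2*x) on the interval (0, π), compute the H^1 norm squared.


||u||_{H^1(0,π)}^2 = 400/7 + 157*π

u'(x) = -8*sin(2*x) + 15*cos(5*x).
Expand u² and (u')² and integrate term by term on (0, π), using: for integers n ≥ 1, ∫_0^π sin²(nx) dx = ∫_0^π cos²(nx) dx = π/2; for n ≠ n', ∫_0^π sin(nx)sin(n'x) dx = ∫_0^π cos(nx)cos(n'x) dx = 0; and by product-to-sum, ∫_0^π sin(nx)cos(n'x) dx = ½∫_0^π [sin((n+n')x) + sin((n−n')x)] dx, which is 0 when n+n' is even and 2n/(n²−n'²) when n+n' is odd (it need not vanish on (0, π)).
  u² squared terms: (3)²·∫sin(5x)² dx = 9·π/2 = 9*π/2;  (4)²·∫cos(2x)² dx = 16·π/2 = 8*π.
  u² cross terms: 2·(3)·(4)·∫sin(5x)·cos(2x) dx = 24·(10/21) = 80/7.
  So ∫_0^π u² dx = 9*π/2 + 8*π + 80/7 = 80/7 + 25*π/2.
  (u')² squared terms: (-8)²·∫sin(2x)² dx = 64·π/2 = 32*π;  (15)²·∫cos(5x)² dx = 225·π/2 = 225*π/2.
  (u')² cross terms: 2·(-8)·(15)·∫sin(2x)·cos(5x) dx = -240·(-4/21) = 320/7.
  So ∫_0^π (u')² dx = 32*π + 225*π/2 + 320/7 = 320/7 + 289*π/2.
||u||_{H^1}^2 = (80/7 + 25*π/2) + (320/7 + 289*π/2) = 400/7 + 157*π.


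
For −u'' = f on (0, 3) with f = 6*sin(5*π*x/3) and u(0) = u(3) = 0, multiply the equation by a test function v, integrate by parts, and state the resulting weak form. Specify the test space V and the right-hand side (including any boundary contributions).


V = H^1_0(0, 3) (so v(0) = v(3) = 0); weak form: ∫_0^3 u'v' dx = ∫_0^3 (6*sin(5*π*x/3)) v dx for all v ∈ V.

Multiply both sides by a test function v and integrate from 0 to 3:
  ∫_0^3 −u''(x) v(x) dx = ∫_0^3 f(x) v(x) dx.
Integrate the LHS by parts once:
  ∫_0^3 −u'' v dx = −[u'(x) v(x)]_0^3 + ∫_0^3 u'(x) v'(x) dx.
Thus ∫_0^3 u'(x) v'(x) dx = ∫_0^3 f(x) v(x) dx + [u'(x) v(x)]_0^3.
Choose V so that boundary terms are either known or forced to vanish.
u is Dirichlet: u(0) = u(3) = 0. Let V = H^1_0(0, 3); then v(0) = v(3) = 0, and [u' v]_0^3 = 0.
Weak formulation: find u (satisfying any essential BC) such that ∫_0^3 u'(x) v'(x) dx = ∫_0^3 f v dx for all v ∈ V.
Substituting f(x) = 6*sin(5*π*x/3), the right-hand side is ∫_0^3 (6*sin(5*π*x/3)) v dx.


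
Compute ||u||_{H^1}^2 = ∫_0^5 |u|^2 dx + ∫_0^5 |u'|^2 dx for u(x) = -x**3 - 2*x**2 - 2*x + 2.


||u||_{H^1}^2 = 792065/21

The H^1 norm (squared) on an interval (0, L) is
  ||u||_{H^1}^2 = ∫_0^L u(x)^2 dx + ∫_0^L u'(x)^2 dx.
Compute u'(x) = -3*x**2 - 4*x - 2.
Then u(x)^2 = x**6 + 4*x**5 + 8*x**4 + 4*x**3 - 4*x**2 - 8*x + 4 and u'(x)^2 = 9*x**4 + 24*x**3 + 28*x**2 + 16*x + 4.
Integrate each monomial from 0 to 5 using ∫_0^5 c·x^n dx = c·5^(n+1)/(n+1):
  ∫_0^5 u(x)^2 dx = ∫_0^5 (x^6 + 4*x^5 + 8*x^4 + 4*x^3 - 4*x^2 - 8*x + 4) dx. Term by term:
    ∫_0^5 x^6 dx = 78125/7;  ∫_0^5 4*x^5 dx = 31250/3;  ∫_0^5 8*x^4 dx = 5000;
    ∫_0^5 4*x^3 dx = 625;  ∫_0^5 -4*x^2 dx = -500/3;  ∫_0^5 -8*x dx = -100;
    ∫_0^5 4 dx = 20.
  Sum: 78125/7 + 31250/3 + 5000 + 625 − 500/3 − 100 + 20 = 188690/7.
  ∫_0^5 u'(x)^2 dx = ∫_0^5 (9*x^4 + 24*x^3 + 28*x^2 + 16*x + 4) dx. Term by term:
    ∫_0^5 9*x^4 dx = 5625;  ∫_0^5 24*x^3 dx = 3750;  ∫_0^5 28*x^2 dx = 3500/3;
    ∫_0^5 16*x dx = 200;  ∫_0^5 4 dx = 20.
  Sum: 5625 + 3750 + 3500/3 + 200 + 20 = 32285/3.
Adding: ||u||_{H^1}^2 = 188690/7 + 32285/3 = 792065/21.


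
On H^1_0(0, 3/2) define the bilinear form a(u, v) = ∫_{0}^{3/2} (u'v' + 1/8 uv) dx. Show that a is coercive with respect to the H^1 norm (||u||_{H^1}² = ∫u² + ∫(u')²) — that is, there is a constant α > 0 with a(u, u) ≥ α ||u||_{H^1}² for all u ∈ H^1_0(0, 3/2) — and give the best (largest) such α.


α = (9 + 32*π^2)/(8*(9 + 4*π^2))

Coercivity of a(·,·) on H^1_0(0, 3/2) means a(u, u) ≥ α ||u||_{H^1}² for every u ∈ H^1_0.
The interval has length L = 3/2, and Poincaré/coercivity depend only on L. Here a(u, u) = ∫(u')² + (1/8)·∫u².
Here 0 < c = 1/8 < 1. The condition a(u,u) ≥ α||u||_{H^1}² reads (1−α)∫(u')² ≥ (α−c)∫u². Any admissible α is ≤ 1 (rapidly oscillating u have ∫u²/∫(u')² → 0), and α = 1 would force 0 ≥ (1−c)∫u², impossible since c < 1; so 1−α > 0. By the sharp Poincaré inequality on H^1_0 of an interval of length L, ∫(u')² ≥ (π/L)²∫u² with equality for the first sine mode sin(π(x−x₀)/L) (x₀ the left endpoint), so the inequality holds for all u iff (1−α)(π/L)² ≥ α − c, i.e. α ≤ ((π/L)² + c)/((π/L)² + 1) = (1 + c(L/π)²)/(1 + (L/π)²). With (π/L)² = 4*π^2/9 and c = 1/8, the largest admissible constant is α = ((π/L)² + c)/((π/L)² + 1).
Simplifying, α = (9 + 32*π^2)/(8*(9 + 4*π^2)).


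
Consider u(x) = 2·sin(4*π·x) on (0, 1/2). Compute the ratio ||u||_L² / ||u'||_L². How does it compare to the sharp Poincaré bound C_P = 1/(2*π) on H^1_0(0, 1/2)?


||u||_L² / ||u'||_L² = 1/(4*π) < C_P = 1/(2*π).

u(x) = 2·sin(4*π·x), so u'(x) = 8*π*cos(4*π*x).
Writing u(x) = A·sin(kπx/L) with A = 2 and k = 2, use ∫_0^L sin²(kπx/L) dx = L/2 and ∫_0^L cos²(kπx/L) dx = L/2.
u² = 4·sin²(4*π·x) and (u')² = 64*π^2·cos²(4*π·x), and each of sin², cos² integrates to L/2 = 1/4 over (0, 1/2).
∫_0^1/2 u² dx = 1, so ||u||_L² = 1.
∫_0^1/2 (u')² dx = 16*π^2, so ||u'||_L² = 4*π.
Ratio ||u||_L² / ||u'||_L² = 1/(4*π).
Sharp Poincaré constant on H^1_0(0, 1/2) is C_P = L/π = 1/(2*π), achieved by sin(2*π·x).
This is the k = 2 harmonic; the ratio L/(kπ) is strictly less than C_P = L/π, consistent with the sharp inequality ||u||_L² ≤ C_P ||u'||_L².


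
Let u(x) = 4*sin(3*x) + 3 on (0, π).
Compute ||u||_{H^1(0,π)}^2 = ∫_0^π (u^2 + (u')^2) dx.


||u||_{H^1(0,π)}^2 = 16 + 89*π

u'(x) = 12*cos(3*x).
Expand u² and (u')² and integrate term by term on (0, π), using: for integers n ≥ 1, ∫_0^π sin²(nx) dx = ∫_0^π cos²(nx) dx = π/2; for n ≠ n', ∫_0^π sin(nx)sin(n'x) dx = ∫_0^π cos(nx)cos(n'x) dx = 0; and by product-to-sum, ∫_0^π sin(nx)cos(n'x) dx = ½∫_0^π [sin((n+n')x) + sin((n−n')x)] dx, which is 0 when n+n' is even and 2n/(n²−n'²) when n+n' is odd (it need not vanish on (0, π)). For the constant mode: ∫_0^π 1 dx = π, ∫_0^π cos(nx) dx = 0, ∫_0^π sin(nx) dx = (1−(−1)^n)/n.
  u² squared terms: (3)²·∫1 dx = 9·π = 9*π;  (4)²·∫sin(3x)² dx = 16·π/2 = 8*π.
  u² cross terms: 2·(3)·(4)·∫1·sin(3x) dx = 24·(2/3) = 16.
  So ∫_0^π u² dx = 9*π + 8*π + 16 = 16 + 17*π.
  (u')² squared terms: (12)²·∫cos(3x)² dx = 144·π/2 = 72*π.
  So ∫_0^π (u')² dx = 72*π.
||u||_{H^1}^2 = (16 + 17*π) + (72*π) = 16 + 89*π.


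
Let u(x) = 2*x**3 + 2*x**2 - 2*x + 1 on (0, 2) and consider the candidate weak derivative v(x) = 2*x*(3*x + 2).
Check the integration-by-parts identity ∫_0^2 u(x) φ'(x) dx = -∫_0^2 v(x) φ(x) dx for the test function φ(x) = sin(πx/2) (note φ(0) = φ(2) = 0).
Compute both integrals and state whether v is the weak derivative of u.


LHS = -56/π + 192/π^3, RHS = -64/π + 192/π^3. No, v is not the weak derivative of u.

u(x) = 2*x**3 + 2*x**2 - 2*x + 1, classical derivative u'(x) = 6*x**2 + 4*x - 2.
φ(x) = sin(πx/2), so φ'(x) = π*cos(π*x/2)/2.
Note φ(0) = φ(2) = 0, so the boundary term u·φ vanishes.
LHS = ∫_0^2 u(x) φ'(x) dx = ∫_0^2 (π*x^3*cos(π*x/2) + π*x^2*cos(π*x/2) - π*x*cos(π*x/2) + π*cos(π*x/2)/2) dx. Term by term:
  ∫_0^2 π*cos(π*x/2)/2 dx = 0;  ∫_0^2 π*x^2*cos(π*x/2) dx = -16/π;  ∫_0^2 π*x^3*cos(π*x/2) dx = -48/π + 192/π^3;
  ∫_0^2 -π*x*cos(π*x/2) dx = 8/π.
Sum: 0 − 16/π + -48/π + 192/π^3 + 8/π = -56/π + 192/π^3.
So LHS = -56/π + 192/π^3.
∫_0^2 v(x) φ(x) dx = ∫_0^2 (6*x^2*sin(π*x/2) + 4*x*sin(π*x/2)) dx. Term by term:
  ∫_0^2 4*x*sin(π*x/2) dx = 16/π;  ∫_0^2 6*x^2*sin(π*x/2) dx = -192/π^3 + 48/π.
Sum: 16/π + -192/π^3 + 48/π = -192/π^3 + 64/π.
So RHS = -∫_0^2 v(x) φ(x) dx = -64/π + 192/π^3.
LHS − RHS = 8/π ≠ 0, so the identity fails.
(For a valid weak derivative the identity must hold for EVERY test function, in particular this one. The failure shows v is NOT the weak derivative of u.)
Correct weak derivative would be u'(x) = 6*x**2 + 4*x - 2.


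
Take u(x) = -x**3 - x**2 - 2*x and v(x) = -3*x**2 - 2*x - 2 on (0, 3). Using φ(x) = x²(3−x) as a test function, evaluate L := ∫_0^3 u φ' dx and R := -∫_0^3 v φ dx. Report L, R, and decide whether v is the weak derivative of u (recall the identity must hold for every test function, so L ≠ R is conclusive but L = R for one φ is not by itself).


LHS = 1107/10, RHS = 1107/10. Yes, v = u' weakly.

u(x) = -x**3 - x**2 - 2*x, classical derivative u'(x) = -3*x**2 - 2*x - 2.
φ(x) = x²(3−x), so φ'(x) = 3*x*(2 - x).
Note φ(0) = φ(3) = 0, so the boundary term u·φ vanishes.
LHS = ∫_0^3 u(x) φ'(x) dx = ∫_0^3 (3*x^5 - 3*x^4 - 12*x^2) dx. Term by term:
  ∫_0^3 3*x^5 dx = 729/2;  ∫_0^3 -3*x^4 dx = -729/5;  ∫_0^3 -12*x^2 dx = -108.
Sum: 729/2 − 729/5 − 108 = 1107/10.
So LHS = 1107/10.
∫_0^3 v(x) φ(x) dx = ∫_0^3 (3*x^5 - 7*x^4 - 4*x^3 - 6*x^2) dx. Term by term:
  ∫_0^3 3*x^5 dx = 729/2;  ∫_0^3 -7*x^4 dx = -1701/5;  ∫_0^3 -4*x^3 dx = -81;
  ∫_0^3 -6*x^2 dx = -54.
Sum: 729/2 − 1701/5 − 81 − 54 = -1107/10.
So RHS = -∫_0^3 v(x) φ(x) dx = 1107/10.
LHS = RHS, so the identity holds for this test φ.
Moreover u is smooth here and v(x) = u'(x) = -3*x**2 - 2*x - 2 pointwise, so the identity holds for every test function. Hence v is the weak derivative of u.


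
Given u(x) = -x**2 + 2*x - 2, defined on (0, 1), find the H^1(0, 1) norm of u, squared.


||u||_{H^1}^2 = 16/5

The H^1 norm (squared) on an interval (0, L) is
  ||u||_{H^1}^2 = ∫_0^L u(x)^2 dx + ∫_0^L u'(x)^2 dx.
Compute u'(x) = 2 - 2*x.
Then u(x)^2 = x**4 - 4*x**3 + 8*x**2 - 8*x + 4 and u'(x)^2 = 4*x**2 - 8*x + 4.
Integrate each monomial from 0 to 1 using ∫_0^1 c·x^n dx = c·1^(n+1)/(n+1):
  ∫_0^1 u(x)^2 dx = ∫_0^1 (x^4 - 4*x^3 + 8*x^2 - 8*x + 4) dx. Term by term:
    ∫_0^1 x^4 dx = 1/5;  ∫_0^1 -4*x^3 dx = -1;  ∫_0^1 8*x^2 dx = 8/3;
    ∫_0^1 -8*x dx = -4;  ∫_0^1 4 dx = 4.
  Sum: 1/5 − 1 + 8/3 − 4 + 4 = 28/15.
  ∫_0^1 u'(x)^2 dx = ∫_0^1 (4*x^2 - 8*x + 4) dx. Term by term:
    ∫_0^1 4*x^2 dx = 4/3;  ∫_0^1 -8*x dx = -4;  ∫_0^1 4 dx = 4.
  Sum: 4/3 − 4 + 4 = 4/3.
Adding: ||u||_{H^1}^2 = 28/15 + 4/3 = 16/5.


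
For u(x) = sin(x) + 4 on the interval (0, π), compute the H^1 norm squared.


||u||_{H^1(0,π)}^2 = 16 + 17*π

u'(x) = cos(x).
Expand u² and (u')² and integrate term by term on (0, π), using: for integers n ≥ 1, ∫_0^π sin²(nx) dx = ∫_0^π cos²(nx) dx = π/2; for n ≠ n', ∫_0^π sin(nx)sin(n'x) dx = ∫_0^π cos(nx)cos(n'x) dx = 0; and by product-to-sum, ∫_0^π sin(nx)cos(n'x) dx = ½∫_0^π [sin((n+n')x) + sin((n−n')x)] dx, which is 0 when n+n' is even and 2n/(n²−n'²) when n+n' is odd (it need not vanish on (0, π)). For the constant mode: ∫_0^π 1 dx = π, ∫_0^π cos(nx) dx = 0, ∫_0^π sin(nx) dx = (1−(−1)^n)/n.
  u² squared terms: (4)²·∫1 dx = 16·π = 16*π;  (1)²·∫sin(x)² dx = 1·π/2 = π/2.
  u² cross terms: 2·(4)·(1)·∫1·sin(x) dx = 8·(2) = 16.
  So ∫_0^π u² dx = 16*π + π/2 + 16 = 16 + 33*π/2.
  (u')² squared terms: (1)²·∫cos(x)² dx = 1·π/2 = π/2.
  So ∫_0^π (u')² dx = π/2.
||u||_{H^1}^2 = (16 + 33*π/2) + (π/2) = 16 + 17*π.


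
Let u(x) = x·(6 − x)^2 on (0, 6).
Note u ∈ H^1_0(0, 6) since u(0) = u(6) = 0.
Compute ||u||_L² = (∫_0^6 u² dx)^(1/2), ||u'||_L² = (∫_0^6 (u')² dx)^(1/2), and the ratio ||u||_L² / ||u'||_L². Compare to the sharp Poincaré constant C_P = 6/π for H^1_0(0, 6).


||u||_L² / ||u'||_L² = 3*sqrt(14)/7 < C_P = 6/π.

u(x) = x·(6 − x)^2, so u'(x) = 3*(x - 6)*(x - 2).
u(x) = x·(6 − x)^2 vanishes at x = 0 and x = 6, so u ∈ H^1_0(0, 6). Differentiate via the product rule and integrate the resulting polynomials term by term.
  ∫_0^6 u² dx = ∫_0^6 (x^6 - 24*x^5 + 216*x^4 - 864*x^3 + 1296*x^2) dx. Term by term:
    ∫_0^6 x^6 dx = 279936/7;  ∫_0^6 -24*x^5 dx = -186624;  ∫_0^6 216*x^4 dx = 1679616/5;
    ∫_0^6 -864*x^3 dx = -279936;  ∫_0^6 1296*x^2 dx = 93312.
  Sum: 279936/7 − 186624 + 1679616/5 − 279936 + 93312 = 93312/35.
  ∫_0^6 (u')² dx = ∫_0^6 (9*x^4 - 144*x^3 + 792*x^2 - 1728*x + 1296) dx. Term by term:
    ∫_0^6 9*x^4 dx = 69984/5;  ∫_0^6 -144*x^3 dx = -46656;  ∫_0^6 792*x^2 dx = 57024;
    ∫_0^6 -1728*x dx = -31104;  ∫_0^6 1296 dx = 7776.
  Sum: 69984/5 − 46656 + 57024 − 31104 + 7776 = 5184/5.
∫_0^6 u² dx = 93312/35, so ||u||_L² = 216*sqrt(70)/35.
∫_0^6 (u')² dx = 5184/5, so ||u'||_L² = 72*sqrt(5)/5.
Ratio ||u||_L² / ||u'||_L² = 3*sqrt(14)/7.
Sharp Poincaré constant on H^1_0(0, 6) is C_P = L/π = 6/π, achieved by sin(π/6·x).
A polynomial bump cannot attain the sharp Poincaré constant (only the first sine eigenfunction does), so the ratio is strictly less than C_P, consistent with ||u||_L² ≤ C_P ||u'||_L².


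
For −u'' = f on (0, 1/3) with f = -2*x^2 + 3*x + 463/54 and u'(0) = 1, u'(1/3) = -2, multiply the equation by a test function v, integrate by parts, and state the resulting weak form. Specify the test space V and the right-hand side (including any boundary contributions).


V = H^1(0, 1/3) (v unrestricted at boundary; u is determined up to an additive constant); weak form: ∫_0^1/3 u'v' dx = ∫_0^1/3 (-2*x^2 + 3*x + 463/54) v dx − 2·v(1/3) − v(0) for all v ∈ V.

Multiply both sides by a test function v and integrate from 0 to 1/3:
  ∫_0^1/3 −u''(x) v(x) dx = ∫_0^1/3 f(x) v(x) dx.
Integrate the LHS by parts once:
  ∫_0^1/3 −u'' v dx = −[u'(x) v(x)]_0^1/3 + ∫_0^1/3 u'(x) v'(x) dx.
Thus ∫_0^1/3 u'(x) v'(x) dx = ∫_0^1/3 f(x) v(x) dx + [u'(x) v(x)]_0^1/3.
Choose V so that boundary terms are either known or forced to vanish.
u has inhomogeneous Neumann u'(0) = 1, u'(1/3) = -2. [u' v]_0^1/3 = (-2)·v(1/3) − (1)·v(0) = − 2·v(1/3) − v(0). Take V = H^1(0, 1/3); boundary term becomes part of RHS.
Weak formulation: find u (satisfying any essential BC) such that ∫_0^1/3 u'(x) v'(x) dx = ∫_0^1/3 f v dx − 2·v(1/3) − v(0) for all v ∈ V (Neumann data are natural BCs: they enter the RHS as boundary terms).
Substituting f(x) = -2*x^2 + 3*x + 463/54, the right-hand side is ∫_0^1/3 (-2*x^2 + 3*x + 463/54) v dx − 2·v(1/3) − v(0).
Compatibility check (pure Neumann): taking v ≡ 1 ∈ V gives 0 = ∫_0^1/3 f dx + (-2) − (1), i.e. ∫_0^1/3 f dx must equal u'(0) − u'(1/3) = 3. Indeed ∫_0^1/3 (-2*x^2 + 3*x + 463/54) dx = 3, so the data are compatible. The solution is then unique only up to an additive constant (fix it e.g. by requiring ∫_0^1/3 u dx = 0).


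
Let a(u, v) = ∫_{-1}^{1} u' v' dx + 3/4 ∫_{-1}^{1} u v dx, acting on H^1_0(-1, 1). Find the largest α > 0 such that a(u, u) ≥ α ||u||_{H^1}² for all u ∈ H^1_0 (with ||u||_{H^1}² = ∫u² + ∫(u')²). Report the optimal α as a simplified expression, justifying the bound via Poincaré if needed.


α = (3 + π^2)/(4 + π^2)

Coercivity of a(·,·) on H^1_0(-1, 1) means a(u, u) ≥ α ||u||_{H^1}² for every u ∈ H^1_0.
The interval has length L = 2, and Poincaré/coercivity depend only on L. Here a(u, u) = ∫(u')² + (3/4)·∫u².
Here 0 < c = 3/4 < 1. The condition a(u,u) ≥ α||u||_{H^1}² reads (1−α)∫(u')² ≥ (α−c)∫u². Any admissible α is ≤ 1 (rapidly oscillating u have ∫u²/∫(u')² → 0), and α = 1 would force 0 ≥ (1−c)∫u², impossible since c < 1; so 1−α > 0. By the sharp Poincaré inequality on H^1_0 of an interval of length L, ∫(u')² ≥ (π/L)²∫u² with equality for the first sine mode sin(π(x−x₀)/L) (x₀ the left endpoint), so the inequality holds for all u iff (1−α)(π/L)² ≥ α − c, i.e. α ≤ ((π/L)² + c)/((π/L)² + 1) = (1 + c(L/π)²)/(1 + (L/π)²). With (π/L)² = π^2/4 and c = 3/4, the largest admissible constant is α = ((π/L)² + c)/((π/L)² + 1).
Simplifying, α = (3 + π^2)/(4 + π^2).


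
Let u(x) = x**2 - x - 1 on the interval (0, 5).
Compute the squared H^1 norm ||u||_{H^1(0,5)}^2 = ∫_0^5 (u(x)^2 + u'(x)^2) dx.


||u||_{H^1}^2 = 845/2

The H^1 norm (squared) on an interval (0, L) is
  ||u||_{H^1}^2 = ∫_0^L u(x)^2 dx + ∫_0^L u'(x)^2 dx.
Compute u'(x) = 2*x - 1.
Then u(x)^2 = x**4 - 2*x**3 - x**2 + 2*x + 1 and u'(x)^2 = 4*x**2 - 4*x + 1.
Integrate each monomial from 0 to 5 using ∫_0^5 c·x^n dx = c·5^(n+1)/(n+1):
  ∫_0^5 u(x)^2 dx = ∫_0^5 (x^4 - 2*x^3 - x^2 + 2*x + 1) dx. Term by term:
    ∫_0^5 x^4 dx = 625;  ∫_0^5 -2*x^3 dx = -625/2;  ∫_0^5 -x^2 dx = -125/3;
    ∫_0^5 2*x dx = 25;  ∫_0^5 1 dx = 5.
  Sum: 625 − 625/2 − 125/3 + 25 + 5 = 1805/6.
  ∫_0^5 u'(x)^2 dx = ∫_0^5 (4*x^2 - 4*x + 1) dx. Term by term:
    ∫_0^5 4*x^2 dx = 500/3;  ∫_0^5 -4*x dx = -50;  ∫_0^5 1 dx = 5.
  Sum: 500/3 − 50 + 5 = 365/3.
Adding: ||u||_{H^1}^2 = 1805/6 + 365/3 = 845/2.


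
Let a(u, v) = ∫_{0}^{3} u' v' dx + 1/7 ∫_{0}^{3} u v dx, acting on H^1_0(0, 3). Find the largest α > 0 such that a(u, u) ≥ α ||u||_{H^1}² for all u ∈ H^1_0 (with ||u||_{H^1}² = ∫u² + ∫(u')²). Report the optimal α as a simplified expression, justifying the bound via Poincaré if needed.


α = (9/7 + π^2)/(9 + π^2)

Coercivity of a(·,·) on H^1_0(0, 3) means a(u, u) ≥ α ||u||_{H^1}² for every u ∈ H^1_0.
The interval has length L = 3, and Poincaré/coercivity depend only on L. Here a(u, u) = ∫(u')² + (1/7)·∫u².
Here 0 < c = 1/7 < 1. The condition a(u,u) ≥ α||u||_{H^1}² reads (1−α)∫(u')² ≥ (α−c)∫u². Any admissible α is ≤ 1 (rapidly oscillating u have ∫u²/∫(u')² → 0), and α = 1 would force 0 ≥ (1−c)∫u², impossible since c < 1; so 1−α > 0. By the sharp Poincaré inequality on H^1_0 of an interval of length L, ∫(u')² ≥ (π/L)²∫u² with equality for the first sine mode sin(π(x−x₀)/L) (x₀ the left endpoint), so the inequality holds for all u iff (1−α)(π/L)² ≥ α − c, i.e. α ≤ ((π/L)² + c)/((π/L)² + 1) = (1 + c(L/π)²)/(1 + (L/π)²). With (π/L)² = π^2/9 and c = 1/7, the largest admissible constant is α = ((π/L)² + c)/((π/L)² + 1).
Simplifying, α = (9/7 + π^2)/(9 + π^2).


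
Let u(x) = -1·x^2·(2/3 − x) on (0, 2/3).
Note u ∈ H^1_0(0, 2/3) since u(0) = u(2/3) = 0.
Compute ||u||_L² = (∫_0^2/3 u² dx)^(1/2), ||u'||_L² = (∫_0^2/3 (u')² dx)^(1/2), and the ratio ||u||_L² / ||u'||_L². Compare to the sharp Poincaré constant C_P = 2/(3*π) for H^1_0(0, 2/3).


||u||_L² / ||u'||_L² = sqrt(14)/21 < C_P = 2/(3*π).

u(x) = -1·x^2·(2/3 − x), so u'(x) = x*(9*x - 4)/3.
u(x) = -1·x^2·(2/3 − x) vanishes at x = 0 and x = 2/3, so u ∈ H^1_0(0, 2/3). Differentiate via the product rule and integrate the resulting polynomials term by term.
  ∫_0^2/3 u² dx = ∫_0^2/3 (x^6 - 4*x^5/3 + 4*x^4/9) dx. Term by term:
    ∫_0^2/3 x^6 dx = 128/15309;  ∫_0^2/3 -4*x^5/3 dx = -128/6561;  ∫_0^2/3 4*x^4/9 dx = 128/10935.
  Sum: 128/15309 − 128/6561 + 128/10935 = 128/229635.
  ∫_0^2/3 (u')² dx = ∫_0^2/3 (9*x^4 - 8*x^3 + 16*x^2/9) dx. Term by term:
    ∫_0^2/3 9*x^4 dx = 32/135;  ∫_0^2/3 -8*x^3 dx = -32/81;  ∫_0^2/3 16*x^2/9 dx = 128/729.
  Sum: 32/135 − 32/81 + 128/729 = 64/3645.
∫_0^2/3 u² dx = 128/229635, so ||u||_L² = 8*sqrt(70)/2835.
∫_0^2/3 (u')² dx = 64/3645, so ||u'||_L² = 8*sqrt(5)/135.
Ratio ||u||_L² / ||u'||_L² = sqrt(14)/21.
Sharp Poincaré constant on H^1_0(0, 2/3) is C_P = L/π = 2/(3*π), achieved by sin(3*π/2·x).
A polynomial bump cannot attain the sharp Poincaré constant (only the first sine eigenfunction does), so the ratio is strictly less than C_P, consistent with ||u||_L² ≤ C_P ||u'||_L².


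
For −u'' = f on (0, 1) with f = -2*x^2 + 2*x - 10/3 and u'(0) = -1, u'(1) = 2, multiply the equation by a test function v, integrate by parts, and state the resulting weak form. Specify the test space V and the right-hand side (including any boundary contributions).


V = H^1(0, 1) (v unrestricted at boundary; u is determined up to an additive constant); weak form: ∫_0^1 u'v' dx = ∫_0^1 (-2*x^2 + 2*x - 10/3) v dx + 2·v(1) + v(0) for all v ∈ V.

Multiply both sides by a test function v and integrate from 0 to 1:
  ∫_0^1 −u''(x) v(x) dx = ∫_0^1 f(x) v(x) dx.
Integrate the LHS by parts once:
  ∫_0^1 −u'' v dx = −[u'(x) v(x)]_0^1 + ∫_0^1 u'(x) v'(x) dx.
Thus ∫_0^1 u'(x) v'(x) dx = ∫_0^1 f(x) v(x) dx + [u'(x) v(x)]_0^1.
Choose V so that boundary terms are either known or forced to vanish.
u has inhomogeneous Neumann u'(0) = -1, u'(1) = 2. [u' v]_0^1 = (2)·v(1) − (-1)·v(0) = 2·v(1) + v(0). Take V = H^1(0, 1); boundary term becomes part of RHS.
Weak formulation: find u (satisfying any essential BC) such that ∫_0^1 u'(x) v'(x) dx = ∫_0^1 f v dx + 2·v(1) + v(0) for all v ∈ V (Neumann data are natural BCs: they enter the RHS as boundary terms).
Substituting f(x) = -2*x^2 + 2*x - 10/3, the right-hand side is ∫_0^1 (-2*x^2 + 2*x - 10/3) v dx + 2·v(1) + v(0).
Compatibility check (pure Neumann): taking v ≡ 1 ∈ V gives 0 = ∫_0^1 f dx + (2) − (-1), i.e. ∫_0^1 f dx must equal u'(0) − u'(1) = -3. Indeed ∫_0^1 (-2*x^2 + 2*x - 10/3) dx = -3, so the data are compatible. The solution is then unique only up to an additive constant (fix it e.g. by requiring ∫_0^1 u dx = 0).


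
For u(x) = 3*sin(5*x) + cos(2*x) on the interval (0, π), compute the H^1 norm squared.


||u||_{H^1(0,π)}^2 = 100/7 + 239*π/2

u'(x) = -2*sin(2*x) + 15*cos(5*x).
Expand u² and (u')² and integrate term by term on (0, π), using: for integers n ≥ 1, ∫_0^π sin²(nx) dx = ∫_0^π cos²(nx) dx = π/2; for n ≠ n', ∫_0^π sin(nx)sin(n'x) dx = ∫_0^π cos(nx)cos(n'x) dx = 0; and by product-to-sum, ∫_0^π sin(nx)cos(n'x) dx = ½∫_0^π [sin((n+n')x) + sin((n−n')x)] dx, which is 0 when n+n' is even and 2n/(n²−n'²) when n+n' is odd (it need not vanish on (0, π)).
  u² squared terms: (3)²·∫sin(5x)² dx = 9·π/2 = 9*π/2;  (1)²·∫cos(2x)² dx = 1·π/2 = π/2.
  u² cross terms: 2·(3)·(1)·∫sin(5x)·cos(2x) dx = 6·(10/21) = 20/7.
  So ∫_0^π u² dx = 9*π/2 + π/2 + 20/7 = 20/7 + 5*π.
  (u')² squared terms: (-2)²·∫sin(2x)² dx = 4·π/2 = 2*π;  (15)²·∫cos(5x)² dx = 225·π/2 = 225*π/2.
  (u')² cross terms: 2·(-2)·(15)·∫sin(2x)·cos(5x) dx = -60·(-4/21) = 80/7.
  So ∫_0^π (u')² dx = 2*π + 225*π/2 + 80/7 = 80/7 + 229*π/2.
||u||_{H^1}^2 = (20/7 + 5*π) + (80/7 + 229*π/2) = 100/7 + 239*π/2.


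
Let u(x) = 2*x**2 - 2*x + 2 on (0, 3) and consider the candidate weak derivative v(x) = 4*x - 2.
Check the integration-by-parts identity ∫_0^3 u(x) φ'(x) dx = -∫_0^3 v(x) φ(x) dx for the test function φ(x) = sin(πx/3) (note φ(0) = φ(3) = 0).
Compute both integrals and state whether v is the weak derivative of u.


LHS = -24/π, RHS = -24/π. Yes, v = u' weakly.

u(x) = 2*x**2 - 2*x + 2, classical derivative u'(x) = 4*x - 2.
φ(x) = sin(πx/3), so φ'(x) = π*cos(π*x/3)/3.
Note φ(0) = φ(3) = 0, so the boundary term u·φ vanishes.
LHS = ∫_0^3 u(x) φ'(x) dx = ∫_0^3 (2*π*x^2*cos(π*x/3)/3 - 2*π*x*cos(π*x/3)/3 + 2*π*cos(π*x/3)/3) dx. Term by term:
  ∫_0^3 2*π*cos(π*x/3)/3 dx = 0;  ∫_0^3 -2*π*x*cos(π*x/3)/3 dx = 12/π;  ∫_0^3 2*π*x^2*cos(π*x/3)/3 dx = -36/π.
Sum: 0 + 12/π − 36/π = -24/π.
So LHS = -24/π.
∫_0^3 v(x) φ(x) dx = ∫_0^3 (4*x*sin(π*x/3) - 2*sin(π*x/3)) dx. Term by term:
  ∫_0^3 -2*sin(π*x/3) dx = -12/π;  ∫_0^3 4*x*sin(π*x/3) dx = 36/π.
Sum: -12/π + 36/π = 24/π.
So RHS = -∫_0^3 v(x) φ(x) dx = -24/π.
LHS = RHS, so the identity holds for this test φ.
Moreover u is smooth here and v(x) = u'(x) = 4*x - 2 pointwise, so the identity holds for every test function. Hence v is the weak derivative of u.


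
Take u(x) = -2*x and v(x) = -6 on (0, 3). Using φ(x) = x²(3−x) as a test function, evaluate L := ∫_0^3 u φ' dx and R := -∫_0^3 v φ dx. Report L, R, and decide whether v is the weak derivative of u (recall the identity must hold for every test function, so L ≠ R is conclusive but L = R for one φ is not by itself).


LHS = 27/2, RHS = 81/2. No, v is not the weak derivative of u.

u(x) = -2*x, classical derivative u'(x) = -2.
φ(x) = x²(3−x), so φ'(x) = 3*x*(2 - x).
Note φ(0) = φ(3) = 0, so the boundary term u·φ vanishes.
LHS = ∫_0^3 u(x) φ'(x) dx = ∫_0^3 (6*x^3 - 12*x^2) dx. Term by term:
  ∫_0^3 6*x^3 dx = 243/2;  ∫_0^3 -12*x^2 dx = -108.
Sum: 243/2 − 108 = 27/2.
So LHS = 27/2.
∫_0^3 v(x) φ(x) dx = ∫_0^3 (6*x^3 - 18*x^2) dx. Term by term:
  ∫_0^3 6*x^3 dx = 243/2;  ∫_0^3 -18*x^2 dx = -162.
Sum: 243/2 − 162 = -81/2.
So RHS = -∫_0^3 v(x) φ(x) dx = 81/2.
LHS − RHS = -27 ≠ 0, so the identity fails.
(For a valid weak derivative the identity must hold for EVERY test function, in particular this one. The failure shows v is NOT the weak derivative of u.)
Correct weak derivative would be u'(x) = -2.


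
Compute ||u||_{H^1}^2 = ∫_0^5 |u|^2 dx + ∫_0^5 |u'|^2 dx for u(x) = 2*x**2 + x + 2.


||u||_{H^1}^2 = 13025/3

The H^1 norm (squared) on an interval (0, L) is
  ||u||_{H^1}^2 = ∫_0^L u(x)^2 dx + ∫_0^L u'(x)^2 dx.
Compute u'(x) = 4*x + 1.
Then u(x)^2 = 4*x**4 + 4*x**3 + 9*x**2 + 4*x + 4 and u'(x)^2 = 16*x**2 + 8*x + 1.
Integrate each monomial from 0 to 5 using ∫_0^5 c·x^n dx = c·5^(n+1)/(n+1):
  ∫_0^5 u(x)^2 dx = ∫_0^5 (4*x^4 + 4*x^3 + 9*x^2 + 4*x + 4) dx. Term by term:
    ∫_0^5 4*x^4 dx = 2500;  ∫_0^5 4*x^3 dx = 625;  ∫_0^5 9*x^2 dx = 375;
    ∫_0^5 4*x dx = 50;  ∫_0^5 4 dx = 20.
  Sum: 2500 + 625 + 375 + 50 + 20 = 3570.
  ∫_0^5 u'(x)^2 dx = ∫_0^5 (16*x^2 + 8*x + 1) dx. Term by term:
    ∫_0^5 16*x^2 dx = 2000/3;  ∫_0^5 8*x dx = 100;  ∫_0^5 1 dx = 5.
  Sum: 2000/3 + 100 + 5 = 2315/3.
Adding: ||u||_{H^1}^2 = 3570 + 2315/3 = 13025/3.


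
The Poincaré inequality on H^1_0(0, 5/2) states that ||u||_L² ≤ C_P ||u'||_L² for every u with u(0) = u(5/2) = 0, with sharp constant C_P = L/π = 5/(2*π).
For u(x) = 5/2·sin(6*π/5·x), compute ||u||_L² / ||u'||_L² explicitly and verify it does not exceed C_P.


||u||_L² / ||u'||_L² = 5/(6*π) < C_P = 5/(2*π).

u(x) = 5/2·sin(6*π/5·x), so u'(x) = 3*π*cos(6*π*x/5).
Writing u(x) = A·sin(kπx/L) with A = 5/2 and k = 3, use ∫_0^L sin²(kπx/L) dx = L/2 and ∫_0^L cos²(kπx/L) dx = L/2.
u² = 25/4·sin²(6*π/5·x) and (u')² = 9*π^2·cos²(6*π/5·x), and each of sin², cos² integrates to L/2 = 5/4 over (0, 5/2).
∫_0^5/2 u² dx = 125/16, so ||u||_L² = 5*sqrt(5)/4.
∫_0^5/2 (u')² dx = 45*π^2/4, so ||u'||_L² = 3*sqrt(5)*π/2.
Ratio ||u||_L² / ||u'||_L² = 5/(6*π).
Sharp Poincaré constant on H^1_0(0, 5/2) is C_P = L/π = 5/(2*π), achieved by sin(2*π/5·x).
This is the k = 3 harmonic; the ratio L/(kπ) is strictly less than C_P = L/π, consistent with the sharp inequality ||u||_L² ≤ C_P ||u'||_L².


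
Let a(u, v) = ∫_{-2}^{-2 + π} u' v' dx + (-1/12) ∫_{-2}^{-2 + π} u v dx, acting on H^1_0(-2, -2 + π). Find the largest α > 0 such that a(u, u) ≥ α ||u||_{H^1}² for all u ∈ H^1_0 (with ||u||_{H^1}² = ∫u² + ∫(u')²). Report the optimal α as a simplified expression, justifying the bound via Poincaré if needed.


α = 11/24

Coercivity of a(·,·) on H^1_0(-2, -2 + π) means a(u, u) ≥ α ||u||_{H^1}² for every u ∈ H^1_0.
The interval has length L = π, and Poincaré/coercivity depend only on L. Here a(u, u) = ∫(u')² + (-1/12)·∫u².
Here c = -1/12 < 0 with |c| < (π/L)² = 1, so coercivity still holds. The condition a(u,u) ≥ α||u||_{H^1}² reads (1−α)∫(u')² ≥ (α−c)∫u². Any admissible α is ≤ 1 (rapidly oscillating u have ∫u²/∫(u')² → 0), and α = 1 would force 0 ≥ (1−c)∫u², impossible since c < 1; so 1−α > 0. By the sharp Poincaré inequality on H^1_0 of an interval of length L, ∫(u')² ≥ (π/L)²∫u² with equality for the first sine mode sin(π(x−x₀)/L) (x₀ the left endpoint), so the inequality holds for all u iff (1−α)(π/L)² ≥ α − c, i.e. α ≤ ((π/L)² + c)/((π/L)² + 1) = (1 + c(L/π)²)/(1 + (L/π)²). (Direct route, valid since c ≤ 0: Poincaré gives c∫u² ≥ c(L/π)²∫(u')², so a(u,u) ≥ (1 + c(L/π)²)∫(u')², while ||u||_{H^1}² ≤ (1 + (L/π)²)∫(u')²; dividing yields the same α.) With (π/L)² = 1 and c = -1/12, the largest admissible constant is α = ((π/L)² + c)/((π/L)² + 1).
Simplifying, α = 11/24.


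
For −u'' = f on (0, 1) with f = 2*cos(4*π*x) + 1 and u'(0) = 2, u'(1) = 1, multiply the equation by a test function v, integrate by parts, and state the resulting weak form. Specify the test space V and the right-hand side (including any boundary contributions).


V = H^1(0, 1) (v unrestricted at boundary; u is determined up to an additive constant); weak form: ∫_0^1 u'v' dx = ∫_0^1 (2*cos(4*π*x) + 1) v dx + v(1) − 2·v(0) for all v ∈ V.

Multiply both sides by a test function v and integrate from 0 to 1:
  ∫_0^1 −u''(x) v(x) dx = ∫_0^1 f(x) v(x) dx.
Integrate the LHS by parts once:
  ∫_0^1 −u'' v dx = −[u'(x) v(x)]_0^1 + ∫_0^1 u'(x) v'(x) dx.
Thus ∫_0^1 u'(x) v'(x) dx = ∫_0^1 f(x) v(x) dx + [u'(x) v(x)]_0^1.
Choose V so that boundary terms are either known or forced to vanish.
u has inhomogeneous Neumann u'(0) = 2, u'(1) = 1. [u' v]_0^1 = (1)·v(1) − (2)·v(0) = v(1) − 2·v(0). Take V = H^1(0, 1); boundary term becomes part of RHS.
Weak formulation: find u (satisfying any essential BC) such that ∫_0^1 u'(x) v'(x) dx = ∫_0^1 f v dx + v(1) − 2·v(0) for all v ∈ V (Neumann data are natural BCs: they enter the RHS as boundary terms).
Substituting f(x) = 2*cos(4*π*x) + 1, the right-hand side is ∫_0^1 (2*cos(4*π*x) + 1) v dx + v(1) − 2·v(0).
Compatibility check (pure Neumann): taking v ≡ 1 ∈ V gives 0 = ∫_0^1 f dx + (1) − (2), i.e. ∫_0^1 f dx must equal u'(0) − u'(1) = 1. Indeed ∫_0^1 (2*cos(4*π*x) + 1) dx = 1, so the data are compatible. The solution is then unique only up to an additive constant (fix it e.g. by requiring ∫_0^1 u dx = 0).


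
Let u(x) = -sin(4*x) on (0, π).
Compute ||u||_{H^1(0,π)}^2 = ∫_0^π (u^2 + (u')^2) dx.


||u||_{H^1(0,π)}^2 = 17*π/2

u'(x) = -4*cos(4*x).
Expand u² and (u')² and integrate term by term on (0, π), using: for integers n ≥ 1, ∫_0^π sin²(nx) dx = ∫_0^π cos²(nx) dx = π/2; for n ≠ n', ∫_0^π sin(nx)sin(n'x) dx = ∫_0^π cos(nx)cos(n'x) dx = 0; and by product-to-sum, ∫_0^π sin(nx)cos(n'x) dx = ½∫_0^π [sin((n+n')x) + sin((n−n')x)] dx, which is 0 when n+n' is even and 2n/(n²−n'²) when n+n' is odd (it need not vanish on (0, π)).
  u² squared terms: (-1)²·∫sin(4x)² dx = 1·π/2 = π/2.
  So ∫_0^π u² dx = π/2.
  (u')² squared terms: (-4)²·∫cos(4x)² dx = 16·π/2 = 8*π.
  So ∫_0^π (u')² dx = 8*π.
||u||_{H^1}^2 = (π/2) + (8*π) = 17*π/2.


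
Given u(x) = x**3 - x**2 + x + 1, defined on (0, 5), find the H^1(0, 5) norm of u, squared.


||u||_{H^1}^2 = 250685/21

The H^1 norm (squared) on an interval (0, L) is
  ||u||_{H^1}^2 = ∫_0^L u(x)^2 dx + ∫_0^L u'(x)^2 dx.
Compute u'(x) = 3*x**2 - 2*x + 1.
Then u(x)^2 = x**6 - 2*x**5 + 3*x**4 - x**2 + 2*x + 1 and u'(x)^2 = 9*x**4 - 12*x**3 + 10*x**2 - 4*x + 1.
Integrate each monomial from 0 to 5 using ∫_0^5 c·x^n dx = c·5^(n+1)/(n+1):
  ∫_0^5 u(x)^2 dx = ∫_0^5 (x^6 - 2*x^5 + 3*x^4 - x^2 + 2*x + 1) dx. Term by term:
    ∫_0^5 x^6 dx = 78125/7;  ∫_0^5 -2*x^5 dx = -15625/3;  ∫_0^5 3*x^4 dx = 1875;
    ∫_0^5 -x^2 dx = -125/3;  ∫_0^5 2*x dx = 25;  ∫_0^5 1 dx = 5.
  Sum: 78125/7 − 15625/3 + 1875 − 125/3 + 25 + 5 = 54710/7.
  ∫_0^5 u'(x)^2 dx = ∫_0^5 (9*x^4 - 12*x^3 + 10*x^2 - 4*x + 1) dx. Term by term:
    ∫_0^5 9*x^4 dx = 5625;  ∫_0^5 -12*x^3 dx = -1875;  ∫_0^5 10*x^2 dx = 1250/3;
    ∫_0^5 -4*x dx = -50;  ∫_0^5 1 dx = 5.
  Sum: 5625 − 1875 + 1250/3 − 50 + 5 = 12365/3.
Adding: ||u||_{H^1}^2 = 54710/7 + 12365/3 = 250685/21.


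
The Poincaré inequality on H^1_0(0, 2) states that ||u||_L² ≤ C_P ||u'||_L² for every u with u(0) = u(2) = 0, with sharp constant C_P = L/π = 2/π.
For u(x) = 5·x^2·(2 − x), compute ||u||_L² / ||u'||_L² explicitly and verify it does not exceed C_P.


||u||_L² / ||u'||_L² = sqrt(14)/7 < C_P = 2/π.

u(x) = 5·x^2·(2 − x), so u'(x) = 5*x*(4 - 3*x).
u(x) = 5·x^2·(2 − x) vanishes at x = 0 and x = 2, so u ∈ H^1_0(0, 2). Differentiate via the product rule and integrate the resulting polynomials term by term.
  ∫_0^2 u² dx = ∫_0^2 (25*x^6 - 100*x^5 + 100*x^4) dx. Term by term:
    ∫_0^2 25*x^6 dx = 3200/7;  ∫_0^2 -100*x^5 dx = -3200/3;  ∫_0^2 100*x^4 dx = 640.
  Sum: 3200/7 − 3200/3 + 640 = 640/21.
  ∫_0^2 (u')² dx = ∫_0^2 (225*x^4 - 600*x^3 + 400*x^2) dx. Term by term:
    ∫_0^2 225*x^4 dx = 1440;  ∫_0^2 -600*x^3 dx = -2400;  ∫_0^2 400*x^2 dx = 3200/3.
  Sum: 1440 − 2400 + 3200/3 = 320/3.
∫_0^2 u² dx = 640/21, so ||u||_L² = 8*sqrt(210)/21.
∫_0^2 (u')² dx = 320/3, so ||u'||_L² = 8*sqrt(15)/3.
Ratio ||u||_L² / ||u'||_L² = sqrt(14)/7.
Sharp Poincaré constant on H^1_0(0, 2) is C_P = L/π = 2/π, achieved by sin(π/2·x).
A polynomial bump cannot attain the sharp Poincaré constant (only the first sine eigenfunction does), so the ratio is strictly less than C_P, consistent with ||u||_L² ≤ C_P ||u'||_L².
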